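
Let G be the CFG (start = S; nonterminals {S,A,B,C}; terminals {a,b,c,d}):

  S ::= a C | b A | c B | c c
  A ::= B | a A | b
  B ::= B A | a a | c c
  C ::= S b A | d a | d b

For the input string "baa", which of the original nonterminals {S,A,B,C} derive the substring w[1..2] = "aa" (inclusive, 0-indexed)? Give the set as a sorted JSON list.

Convert to CNF:
  S -> T0 C | T1 B | T1 T1 | T2 A
  A -> B A | T0 A | T0 T0 | T1 T1 | b
  B -> B A | T0 T0 | T1 T1
  C -> S X4 | T3 T0 | T3 T2
  T0 -> a
  T1 -> c
  T2 -> b
  T3 -> d
  X4 -> T2 A

CYK table (by increasing span) — only the sub-triangle for w[1..2]:
  [1..1]={T0}  "a"  orig:{}
  [2..2]={T0}  "a"  orig:{}
  [1..2]={A,B}  "aa"

Original NTs in T[1,2] deriving "aa": ["A", "B"]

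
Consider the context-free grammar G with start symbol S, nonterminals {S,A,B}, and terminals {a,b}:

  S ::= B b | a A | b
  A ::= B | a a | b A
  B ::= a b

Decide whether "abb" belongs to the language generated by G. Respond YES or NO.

CNF form of G:
  S -> B T1 | T0 A | b
  A -> T0 T0 | T0 T1 | T1 A
  B -> T0 T1
  T0 -> a
  T1 -> b

CYK table (by increasing span):
  T[0,0] 'a' = {T0}  orig:{}
  T[1,1] 'b' = {S,T1}  orig:{S}
  T[2,2] 'b' = {S,T1}  orig:{S}
  T[0,1] 'ab' = {A,B}
  T[1,2] 'bb' = ∅
  T[0,2] 'abb' = {S}

S ∈ T[0,2] ⇒ YES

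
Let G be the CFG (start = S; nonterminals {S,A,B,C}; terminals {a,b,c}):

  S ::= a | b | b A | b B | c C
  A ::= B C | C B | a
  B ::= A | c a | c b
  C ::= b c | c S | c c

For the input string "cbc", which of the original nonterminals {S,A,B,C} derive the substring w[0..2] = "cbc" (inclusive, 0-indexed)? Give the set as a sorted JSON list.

CNF form of G:
  S -> T0 C | T2 A | T2 B | a | b
  A -> B C | C B | a
  B -> B C | C B | T0 T1 | T0 T2 | a
  C -> T0 S | T0 T0 | T2 T0
  T0 -> c
  T1 -> a
  T2 -> b

CYK table (by increasing span) (cells [i..j] with 0 ≤ i ≤ j ≤ 2 only):
  T[0,0] 'c' = {T0}  orig:{}
  T[1,1] 'b' = {S,T2}  orig:{S}
  T[2,2] 'c' = {T0}  orig:{}
  T[0,1] 'cb' = {B,C}
  T[1,2] 'bc' = {C}
  T[0,2] 'cbc' = {S}

Original NTs in T[0,2] deriving "cbc": ["S"]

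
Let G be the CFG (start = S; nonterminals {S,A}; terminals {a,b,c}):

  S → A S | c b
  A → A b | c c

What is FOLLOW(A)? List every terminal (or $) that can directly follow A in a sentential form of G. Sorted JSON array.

Compute FIRST by fixpoint:
round 1:
  A via A→c c: +{c}
  S via S→A S: +{c}
  FIRST[S]={c}  FIRST[A]={c}
round 2: done
  FIRST[S]={c}  FIRST[A]={c}

Compute FOLLOW by fixpoint:
seed FOLLOW(S) with $
iter 1:
  A→A b: FOLLOW(A) ⊇ FIRST(b) = {b}; new: +{b}
  S→A S: FOLLOW(A) ⊇ FIRST(S) = {c}; new: +{c}
  S: {$}  A: {b,c}
iter 2: (no change)
  S: {$}  A: {b,c}

FOLLOW(A) = ["b", "c"]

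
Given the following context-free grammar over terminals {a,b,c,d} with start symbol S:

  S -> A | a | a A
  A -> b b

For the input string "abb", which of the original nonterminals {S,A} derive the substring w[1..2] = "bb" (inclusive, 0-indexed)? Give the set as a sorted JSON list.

Convert to CNF:
  S -> T0 T0 | T1 A | a
  A -> T0 T0
  T0 -> b
  T1 -> a

Fill CYK table bottom-up (cells [i..j] with 1 ≤ i ≤ j ≤ 2 only):
  T[1,1] 'b' = {T0}  orig:{}
  T[2,2] 'b' = {T0}  orig:{}
  T[1,2] 'bb' = {A,S}

Original NTs in T[1,2] deriving "bb": ["A", "S"]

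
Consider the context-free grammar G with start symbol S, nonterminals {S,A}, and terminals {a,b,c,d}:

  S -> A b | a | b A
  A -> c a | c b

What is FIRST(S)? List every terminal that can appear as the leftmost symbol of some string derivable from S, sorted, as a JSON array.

FIRST sets, iterate to fixpoint:
round 1:
  A via A→c a: +{c}
  S via S→A b: +{c}
  S via S→a: +{a}
  S via S→b A: +{b}
  S: {a,b,c}  A: {c}
round 2: done
  S: {a,b,c}  A: {c}

FIRST(S) = ["a", "b", "c"]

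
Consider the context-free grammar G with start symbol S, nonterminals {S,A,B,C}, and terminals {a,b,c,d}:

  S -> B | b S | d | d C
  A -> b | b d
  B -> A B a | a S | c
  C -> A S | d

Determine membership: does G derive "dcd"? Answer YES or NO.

Convert to CNF:
  S -> A X4 | T0 S | T1 C | T2 S | c | d
  A -> T0 T1 | b
  B -> A X3 | T2 S | c
  C -> A S | d
  T0 -> b
  T1 -> d
  T2 -> a
  X3 -> B T2
  X4 -> B T2

CYK table (by increasing span):
  T[0,0] 'd' = {C,S,T1}  orig:{C,S}
  T[1,1] 'c' = {B,S}
  T[2,2] 'd' = {C,S,T1}  orig:{C,S}
  T[0,1] 'dc' = ∅
  T[1,2] 'cd' = ∅
  T[0,2] 'dcd' = ∅

S ∉ T[0,2] ⇒ NO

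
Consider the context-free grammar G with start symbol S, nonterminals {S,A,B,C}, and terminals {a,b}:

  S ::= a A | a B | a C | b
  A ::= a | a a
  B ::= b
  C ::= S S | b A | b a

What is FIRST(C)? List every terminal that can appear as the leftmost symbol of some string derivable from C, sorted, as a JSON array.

FIRST iteration:
iter 1:
  A via A→a: +{a}
  B via B→b: +{b}
  C via C→b A: +{b}
  S via S→a A: +{a}
  S via S→b: +{b}
  FIRST(S)={a,b}  FIRST(A)={a}  FIRST(B)={b}  FIRST(C)={b}
iter 2:
  C via C→S S: +{a}
  FIRST(S)={a,b}  FIRST(A)={a}  FIRST(B)={b}  FIRST(C)={a,b}
iter 3: (stable)
  FIRST(S)={a,b}  FIRST(A)={a}  FIRST(B)={b}  FIRST(C)={a,b}

FIRST(C) = ["a", "b"]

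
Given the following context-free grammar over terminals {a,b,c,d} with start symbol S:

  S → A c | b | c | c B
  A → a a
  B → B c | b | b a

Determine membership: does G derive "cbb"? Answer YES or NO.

CNF form of G:
  S -> A T1 | T1 B | b | c
  A -> T0 T0
  B -> B T1 | T2 T0 | b
  T0 -> a
  T1 -> c
  T2 -> b

CYK fill:
  T[0,0] 'c' = {S,T1}  orig:{S}
  T[1,1] 'b' = {B,S,T2}  orig:{B,S}
  T[2,2] 'b' = {B,S,T2}  orig:{B,S}
  T[0,1] 'cb' = {S}
  T[1,2] 'bb' = ∅
  T[0,2] 'cbb' = ∅

S ∉ T[0,2] ⇒ NO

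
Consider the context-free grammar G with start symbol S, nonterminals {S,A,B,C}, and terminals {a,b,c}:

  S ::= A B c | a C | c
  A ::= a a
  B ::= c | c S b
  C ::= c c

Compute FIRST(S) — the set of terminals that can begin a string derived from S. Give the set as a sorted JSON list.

Compute FIRST by fixpoint:
pass 1:
  A via A→a a: +{a}
  B via B→c: +{c}
  C via C→c c: +{c}
  S via S→A B c: +{a}
  S via S→c: +{c}
  FIRST(S)={a,c}  FIRST(A)={a}  FIRST(B)={c}  FIRST(C)={c}
pass 2: — fixpoint
  FIRST(S)={a,c}  FIRST(A)={a}  FIRST(B)={c}  FIRST(C)={c}

FIRST(S) = ["a", "c"]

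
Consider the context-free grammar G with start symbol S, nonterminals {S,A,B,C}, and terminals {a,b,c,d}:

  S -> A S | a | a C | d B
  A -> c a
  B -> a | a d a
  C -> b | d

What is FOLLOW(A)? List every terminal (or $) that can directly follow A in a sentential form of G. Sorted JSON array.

FIRST iteration:
[1]
  A via A→c a: +{c}
  B via B→a: +{a}
  C via C→b: +{b}
  C via C→d: +{d}
  S via S→A S: +{c}
  S via S→a: +{a}
  S via S→d B: +{d}
  FIRST[S]={a,c,d}  FIRST[A]={c}  FIRST[B]={a}  FIRST[C]={b,d}
[2] — fixpoint
  FIRST[S]={a,c,d}  FIRST[A]={c}  FIRST[B]={a}  FIRST[C]={b,d}

FOLLOW iteration:
initialize: $ ∈ FOLLOW(S)
iter 1:
  S→A S: FOLLOW(A) ⊇ FIRST(S) = {a,c,d}; new: +{a,c,d}
  S→a C: FOLLOW(C) ⊇ FOLLOW(S) ⊇ {$}; new: +{$}
  S→d B: FOLLOW(B) ⊇ FOLLOW(S) ⊇ {$}; new: +{$}
  FOLLOW(S)={$}  FOLLOW(A)={a,c,d}  FOLLOW(B)={$}  FOLLOW(C)={$}
iter 2: done
  FOLLOW(S)={$}  FOLLOW(A)={a,c,d}  FOLLOW(B)={$}  FOLLOW(C)={$}

FOLLOW(A) = ["a", "c", "d"]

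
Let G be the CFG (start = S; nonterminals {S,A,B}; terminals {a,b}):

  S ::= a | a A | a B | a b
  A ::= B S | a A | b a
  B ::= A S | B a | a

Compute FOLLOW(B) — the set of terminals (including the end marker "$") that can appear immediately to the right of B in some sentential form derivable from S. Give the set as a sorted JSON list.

FIRST iteration:
round 1:
  A via A→a A: +{a}
  A via A→b a: +{b}
  B via B→A S: +{a,b}
  S via S→a: +{a}
  FIRST[S]={a}  FIRST[A]={a,b}  FIRST[B]={a,b}
round 2: — fixpoint
  FIRST[S]={a}  FIRST[A]={a,b}  FIRST[B]={a,b}

Compute FOLLOW by fixpoint:
initialize: $ ∈ FOLLOW(S)
[1]
  A→B S: FOLLOW(B) ⊇ FIRST(S) = {a}; new: +{a}
  B→A S: FOLLOW(A) ⊇ FIRST(S) = {a}; new: +{a}
  B→A S: FOLLOW(S) ⊇ FOLLOW(B) ⊇ {a}; new: +{a}
  S→a A: FOLLOW(A) ⊇ FOLLOW(S) ⊇ {$,a}; new: +{$}
  S→a B: FOLLOW(B) ⊇ FOLLOW(S) ⊇ {$,a}; new: +{$}
  FOLLOW(S)={$,a}  FOLLOW(A)={$,a}  FOLLOW(B)={$,a}
[2] — fixpoint
  FOLLOW(S)={$,a}  FOLLOW(A)={$,a}  FOLLOW(B)={$,a}

FOLLOW(B) = ["$", "a"]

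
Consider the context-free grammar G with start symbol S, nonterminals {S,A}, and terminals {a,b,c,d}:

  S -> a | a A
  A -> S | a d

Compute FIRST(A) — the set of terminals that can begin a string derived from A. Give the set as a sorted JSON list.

FIRST sets, iterate to fixpoint:
round 1:
  A via A→a d: +{a}
  S via S→a: +{a}
  S: {a}  A: {a}
round 2: (stable)
  S: {a}  A: {a}

FIRST(A) = ["a"]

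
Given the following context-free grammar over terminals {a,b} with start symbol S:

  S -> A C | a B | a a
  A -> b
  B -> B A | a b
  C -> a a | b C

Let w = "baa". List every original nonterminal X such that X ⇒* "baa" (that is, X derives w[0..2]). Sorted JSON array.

CNF form of G:
  S -> A C | T0 B | T0 T0
  A -> b
  B -> B A | T0 T1
  C -> T0 T0 | T1 C
  T0 -> a
  T1 -> b

Fill CYK table bottom-up, restricted to cells inside w[0..2]:
  T[0,0] 'b' = {A,T1}  orig:{A}
  T[1,1] 'a' = {T0}  orig:{}
  T[2,2] 'a' = {T0}  orig:{}
  T[0,1] 'ba' = ∅
  T[1,2] 'aa' = {C,S}
  T[0,2] 'baa' = {C,S}

Original NTs in T[0,2] deriving "baa": ["C", "S"]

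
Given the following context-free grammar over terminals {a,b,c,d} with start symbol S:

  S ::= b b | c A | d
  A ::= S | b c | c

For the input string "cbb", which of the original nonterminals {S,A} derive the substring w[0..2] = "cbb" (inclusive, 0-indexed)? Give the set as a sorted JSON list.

CNF form of G:
  S -> T0 T0 | T1 A | d
  A -> T0 T0 | T0 T1 | T1 A | c | d
  T0 -> b
  T1 -> c

Fill CYK table bottom-up (cells [i..j] with 0 ≤ i ≤ j ≤ 2 only):
  T[0,0] 'c' = {A,T1}  orig:{A}
  T[1,1] 'b' = {T0}  orig:{}
  T[2,2] 'b' = {T0}  orig:{}
  T[0,1] 'cb' = ∅
  T[1,2] 'bb' = {A,S}
  T[0,2] 'cbb' = {A,S}

Original NTs in T[0,2] deriving "cbb": ["A", "S"]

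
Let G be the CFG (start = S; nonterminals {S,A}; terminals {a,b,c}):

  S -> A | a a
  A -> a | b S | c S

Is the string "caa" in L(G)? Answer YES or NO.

CNF form of G:
  S -> T0 S | T1 S | T2 T2 | a
  A -> T0 S | T1 S | a
  T0 -> b
  T1 -> c
  T2 -> a

Fill CYK table bottom-up:
  T[0,0] 'c' = {T1}  orig:{}
  T[1,1] 'a' = {A,S,T2}  orig:{A,S}
  T[2,2] 'a' = {A,S,T2}  orig:{A,S}
  T[0,1] 'ca' = {A,S}
  T[1,2] 'aa' = {S}
  T[0,2] 'caa' = {A,S}

S ∈ T[0,2] ⇒ YES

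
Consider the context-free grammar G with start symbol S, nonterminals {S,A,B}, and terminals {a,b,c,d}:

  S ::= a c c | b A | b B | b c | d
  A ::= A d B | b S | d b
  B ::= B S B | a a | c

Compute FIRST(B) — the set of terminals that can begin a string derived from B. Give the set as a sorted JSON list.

FIRST iteration:
pass 1:
  A via A→b S: +{b}
  A via A→d b: +{d}
  B via B→a a: +{a}
  B via B→c: +{c}
  S via S→a c c: +{a}
  S via S→b A: +{b}
  S via S→d: +{d}
  S: {a,b,d}  A: {b,d}  B: {a,c}
pass 2: (stable)
  S: {a,b,d}  A: {b,d}  B: {a,c}

FIRST(B) = ["a", "c"]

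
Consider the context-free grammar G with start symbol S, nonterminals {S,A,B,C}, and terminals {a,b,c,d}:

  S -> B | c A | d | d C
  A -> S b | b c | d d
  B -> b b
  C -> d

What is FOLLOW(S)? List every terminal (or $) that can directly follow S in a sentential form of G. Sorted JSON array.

FIRST iteration:
pass 1:
  A via A→b c: +{b}
  A via A→d d: +{d}
  B via B→b b: +{b}
  C via C→d: +{d}
  S via S→B: +{b}
  S via S→c A: +{c}
  S via S→d: +{d}
  S: {b,c,d}  A: {b,d}  B: {b}  C: {d}
pass 2:
  A via A→S b: +{c}
  S: {b,c,d}  A: {b,c,d}  B: {b}  C: {d}
pass 3: — fixpoint
  S: {b,c,d}  A: {b,c,d}  B: {b}  C: {d}

Compute FOLLOW by fixpoint:
initialize: $ ∈ FOLLOW(S)
iter 1:
  A→S b: FOLLOW(S) ⊇ FIRST(b) = {b}; new: +{b}
  S→B: FOLLOW(B) ⊇ FOLLOW(S) ⊇ {$,b}; new: +{$,b}
  S→c A: FOLLOW(A) ⊇ FOLLOW(S) ⊇ {$,b}; new: +{$,b}
  S→d C: FOLLOW(C) ⊇ FOLLOW(S) ⊇ {$,b}; new: +{$,b}
  FOLLOW(S)={$,b}  FOLLOW(A)={$,b}  FOLLOW(B)={$,b}  FOLLOW(C)={$,b}
iter 2: (no change)
  FOLLOW(S)={$,b}  FOLLOW(A)={$,b}  FOLLOW(B)={$,b}  FOLLOW(C)={$,b}

FOLLOW(S) = ["$", "b"]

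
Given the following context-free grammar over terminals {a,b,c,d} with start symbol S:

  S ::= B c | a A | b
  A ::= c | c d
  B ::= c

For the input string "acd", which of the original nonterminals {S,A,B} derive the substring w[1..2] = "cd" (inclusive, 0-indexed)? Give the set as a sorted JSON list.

CNF form of G:
  S -> B T0 | T2 A | b
  A -> T0 T1 | c
  B -> c
  T0 -> c
  T1 -> d
  T2 -> a

CYK table (by increasing span) — only the sub-triangle for w[1..2]:
  cell(1,1) c: {A,B,T0}  orig:{A,B}
  cell(2,2) d: {T1}  orig:{}
  cell(1,2) cd: {A}

Original NTs in T[1,2] deriving "cd": ["A"]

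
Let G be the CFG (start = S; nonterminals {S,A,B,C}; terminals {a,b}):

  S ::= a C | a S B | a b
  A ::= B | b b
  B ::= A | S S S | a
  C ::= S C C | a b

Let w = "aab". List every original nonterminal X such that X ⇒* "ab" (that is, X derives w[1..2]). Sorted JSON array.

CNF form of G:
  S -> T1 C | T1 T0 | T1 X5
  A -> S X2 | T0 T0 | a
  B -> S X3 | T0 T0 | a
  C -> S X4 | T1 T0
  T0 -> b
  T1 -> a
  X2 -> S S
  X3 -> S S
  X4 -> C C
  X5 -> S B

CYK table (by increasing span), restricted to cells inside w[1..2]:
  cell(1,1) a: {A,B,T1}  orig:{A,B}
  cell(2,2) b: {T0}  orig:{}
  cell(1,2) ab: {C,S}

Original NTs in T[1,2] deriving "ab": ["C", "S"]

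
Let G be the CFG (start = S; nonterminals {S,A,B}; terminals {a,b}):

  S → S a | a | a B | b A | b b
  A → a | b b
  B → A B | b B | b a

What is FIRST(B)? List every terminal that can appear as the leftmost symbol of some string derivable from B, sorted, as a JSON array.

FIRST sets, iterate to fixpoint:
round 1:
  A via A→a: +{a}
  A via A→b b: +{b}
  B via B→A B: +{a,b}
  S via S→a: +{a}
  S via S→b A: +{b}
  FIRST(S)={a,b}  FIRST(A)={a,b}  FIRST(B)={a,b}
round 2: (stable)
  FIRST(S)={a,b}  FIRST(A)={a,b}  FIRST(B)={a,b}

FIRST(B) = ["a", "b"]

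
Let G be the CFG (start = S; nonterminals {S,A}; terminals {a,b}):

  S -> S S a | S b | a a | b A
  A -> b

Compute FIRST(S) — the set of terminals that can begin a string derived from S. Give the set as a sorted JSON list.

FIRST sets, iterate to fixpoint:
[1]
  A via A→b: +{b}
  S via S→a a: +{a}
  S via S→b A: +{b}
  FIRST(S)={a,b}  FIRST(A)={b}
[2] — fixpoint
  FIRST(S)={a,b}  FIRST(A)={b}

FIRST(S) = ["a", "b"]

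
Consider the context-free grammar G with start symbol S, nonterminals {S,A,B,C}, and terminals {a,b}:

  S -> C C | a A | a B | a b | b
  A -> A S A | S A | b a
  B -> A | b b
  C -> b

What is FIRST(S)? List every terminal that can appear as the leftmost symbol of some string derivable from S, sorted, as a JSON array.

Compute FIRST by fixpoint:
[1]
  A via A→b a: +{b}
  B via B→A: +{b}
  C via C→b: +{b}
  S via S→C C: +{b}
  S via S→a A: +{a}
  S: {a,b}  A: {b}  B: {b}  C: {b}
[2]
  A via A→S A: +{a}
  B via B→A: +{a}
  S: {a,b}  A: {a,b}  B: {a,b}  C: {b}
[3] (stable)
  S: {a,b}  A: {a,b}  B: {a,b}  C: {b}

FIRST(S) = ["a", "b"]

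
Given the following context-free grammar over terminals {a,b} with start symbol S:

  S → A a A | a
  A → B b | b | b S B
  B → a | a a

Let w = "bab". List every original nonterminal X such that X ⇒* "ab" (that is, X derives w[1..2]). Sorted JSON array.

CNF form of G:
  S -> A X3 | a
  A -> B T0 | T0 X2 | b
  B -> T1 T1 | a
  T0 -> b
  T1 -> a
  X2 -> S B
  X3 -> T1 A

CYK table (by increasing span) — only the sub-triangle for w[1..2]:
  T[1,1] 'a' = {B,S,T1}  orig:{B,S}
  T[2,2] 'b' = {A,T0}  orig:{A}
  T[1,2] 'ab' = {A,X3}  orig:{A}

Original NTs in T[1,2] deriving "ab": ["A"]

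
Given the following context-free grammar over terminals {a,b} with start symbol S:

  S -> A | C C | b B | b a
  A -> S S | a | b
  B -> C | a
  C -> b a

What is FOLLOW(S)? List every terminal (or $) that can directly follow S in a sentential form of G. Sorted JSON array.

FIRST iteration:
pass 1:
  A via A→a: +{a}
  A via A→b: +{b}
  B via B→a: +{a}
  C via C→b a: +{b}
  S via S→A: +{a,b}
  S: {a,b}  A: {a,b}  B: {a}  C: {b}
pass 2:
  B via B→C: +{b}
  S: {a,b}  A: {a,b}  B: {a,b}  C: {b}
pass 3: (no change)
  S: {a,b}  A: {a,b}  B: {a,b}  C: {b}

Compute FOLLOW by fixpoint:
FOLLOW(S) := {$}
iter 1:
  A→S S: FOLLOW(S) ⊇ FIRST(S) = {a,b}; new: +{a,b}
  S→A: FOLLOW(A) ⊇ FOLLOW(S) ⊇ {$,a,b}; new: +{$,a,b}
  S→C C: FOLLOW(C) ⊇ FIRST(C) = {b}; new: +{b}
  S→C C: FOLLOW(C) ⊇ FOLLOW(S) ⊇ {$,a,b}; new: +{$,a}
  S→b B: FOLLOW(B) ⊇ FOLLOW(S) ⊇ {$,a,b}; new: +{$,a,b}
  FOLLOW(S)={$,a,b}  FOLLOW(A)={$,a,b}  FOLLOW(B)={$,a,b}  FOLLOW(C)={$,a,b}
iter 2: (stable)
  FOLLOW(S)={$,a,b}  FOLLOW(A)={$,a,b}  FOLLOW(B)={$,a,b}  FOLLOW(C)={$,a,b}

FOLLOW(S) = ["$", "a", "b"]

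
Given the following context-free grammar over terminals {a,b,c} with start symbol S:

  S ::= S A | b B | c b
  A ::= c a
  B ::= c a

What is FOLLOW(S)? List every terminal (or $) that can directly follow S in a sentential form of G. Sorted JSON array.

Compute FIRST by fixpoint:
pass 1:
  A via A→c a: +{c}
  B via B→c a: +{c}
  S via S→b B: +{b}
  S via S→c b: +{c}
  S: {b,c}  A: {c}  B: {c}
pass 2: (stable)
  S: {b,c}  A: {c}  B: {c}

Compute FOLLOW by fixpoint:
seed FOLLOW(S) with $
round 1:
  S→S A: FOLLOW(S) ⊇ FIRST(A) = {c}; new: +{c}
  S→S A: FOLLOW(A) ⊇ FOLLOW(S) ⊇ {$,c}; new: +{$,c}
  S→b B: FOLLOW(B) ⊇ FOLLOW(S) ⊇ {$,c}; new: +{$,c}
  S: {$,c}  A: {$,c}  B: {$,c}
round 2: — fixpoint
  S: {$,c}  A: {$,c}  B: {$,c}

FOLLOW(S) = ["$", "c"]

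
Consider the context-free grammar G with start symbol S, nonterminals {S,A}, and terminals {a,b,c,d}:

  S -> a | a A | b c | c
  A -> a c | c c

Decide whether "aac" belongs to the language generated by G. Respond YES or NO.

CNF form of G:
  S -> T0 A | T2 T1 | a | c
  A -> T0 T1 | T1 T1
  T0 -> a
  T1 -> c
  T2 -> b

CYK table (by increasing span):
  [0..0]={S,T0}  "a"  orig:{S}
  [1..1]={S,T0}  "a"  orig:{S}
  [2..2]={S,T1}  "c"  orig:{S}
  [0..1]=∅  "aa"
  [1..2]={A}  "ac"
  [0..2]={S}  "aac"

S ∈ T[0,2] ⇒ YES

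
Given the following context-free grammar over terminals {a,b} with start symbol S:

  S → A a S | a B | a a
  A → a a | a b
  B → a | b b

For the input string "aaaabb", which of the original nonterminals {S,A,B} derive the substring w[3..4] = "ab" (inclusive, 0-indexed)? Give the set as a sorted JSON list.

Convert to CNF:
  S -> A X2 | T0 B | T0 T0
  A -> T0 T0 | T0 T1
  B -> T1 T1 | a
  T0 -> a
  T1 -> b
  X2 -> T0 S

Fill CYK table bottom-up (cells [i..j] with 3 ≤ i ≤ j ≤ 4 only):
  cell(3,3) a: {B,T0}  orig:{B}
  cell(4,4) b: {T1}  orig:{}
  cell(3,4) ab: {A}

Original NTs in T[3,4] deriving "ab": ["A"]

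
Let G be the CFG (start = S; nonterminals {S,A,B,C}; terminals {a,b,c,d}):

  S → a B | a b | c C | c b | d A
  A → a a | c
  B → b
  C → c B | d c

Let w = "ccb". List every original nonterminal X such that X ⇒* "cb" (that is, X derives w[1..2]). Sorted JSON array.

CNF form of G:
  S -> T0 B | T0 T3 | T1 C | T1 T3 | T2 A
  A -> T0 T0 | c
  B -> b
  C -> T1 B | T2 T1
  T0 -> a
  T1 -> c
  T2 -> d
  T3 -> b

CYK fill — only the sub-triangle for w[1..2]:
  T[1,1] 'c' = {A,T1}  orig:{A}
  T[2,2] 'b' = {B,T3}  orig:{B}
  T[1,2] 'cb' = {C,S}

Original NTs in T[1,2] deriving "cb": ["C", "S"]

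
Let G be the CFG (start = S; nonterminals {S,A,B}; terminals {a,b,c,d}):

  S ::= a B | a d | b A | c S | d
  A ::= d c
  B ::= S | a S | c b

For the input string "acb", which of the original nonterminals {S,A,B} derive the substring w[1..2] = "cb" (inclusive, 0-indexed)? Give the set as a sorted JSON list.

Convert to CNF:
  S -> T1 S | T2 B | T2 T0 | T3 A | d
  A -> T0 T1
  B -> T1 S | T1 T3 | T2 B | T2 S | T2 T0 | T3 A | d
  T0 -> d
  T1 -> c
  T2 -> a
  T3 -> b

CYK table (by increasing span) — only the sub-triangle for w[1..2]:
  cell(1,1) c: {T1}  orig:{}
  cell(2,2) b: {T3}  orig:{}
  cell(1,2) cb: {B}

Original NTs in T[1,2] deriving "cb": ["B"]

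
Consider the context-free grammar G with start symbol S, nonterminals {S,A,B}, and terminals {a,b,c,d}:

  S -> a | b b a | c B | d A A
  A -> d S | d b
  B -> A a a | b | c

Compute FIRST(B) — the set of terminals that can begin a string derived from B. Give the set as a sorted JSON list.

FIRST iteration:
round 1:
  A via A→d S: +{d}
  B via B→A a a: +{d}
  B via B→b: +{b}
  B via B→c: +{c}
  S via S→a: +{a}
  S via S→b b a: +{b}
  S via S→c B: +{c}
  S via S→d A A: +{d}
  FIRST[S]={a,b,c,d}  FIRST[A]={d}  FIRST[B]={b,c,d}
round 2: (stable)
  FIRST[S]={a,b,c,d}  FIRST[A]={d}  FIRST[B]={b,c,d}

FIRST(B) = ["b", "c", "d"]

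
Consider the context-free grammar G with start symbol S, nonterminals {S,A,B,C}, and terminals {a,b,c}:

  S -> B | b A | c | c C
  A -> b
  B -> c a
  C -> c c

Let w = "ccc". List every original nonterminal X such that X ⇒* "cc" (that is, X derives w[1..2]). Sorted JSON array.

CNF form of G:
  S -> T0 C | T0 T1 | T2 A | c
  A -> b
  B -> T0 T1
  C -> T0 T0
  T0 -> c
  T1 -> a
  T2 -> b

CYK fill (cells [i..j] with 1 ≤ i ≤ j ≤ 2 only):
  cell(1,1) c: {S,T0}  orig:{S}
  cell(2,2) c: {S,T0}  orig:{S}
  cell(1,2) cc: {C}

Original NTs in T[1,2] deriving "cc": ["C"]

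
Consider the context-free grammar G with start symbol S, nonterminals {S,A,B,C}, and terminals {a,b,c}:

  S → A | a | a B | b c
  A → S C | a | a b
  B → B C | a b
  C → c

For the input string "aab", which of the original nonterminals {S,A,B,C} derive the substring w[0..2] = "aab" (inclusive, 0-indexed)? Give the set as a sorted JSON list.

Convert to CNF:
  S -> S C | T0 B | T0 T1 | T1 T2 | a
  A -> S C | T0 T1 | a
  B -> B C | T0 T1
  C -> c
  T0 -> a
  T1 -> b
  T2 -> c

CYK fill (cells [i..j] with 0 ≤ i ≤ j ≤ 2 only):
  T[0,0] 'a' = {A,S,T0}  orig:{A,S}
  T[1,1] 'a' = {A,S,T0}  orig:{A,S}
  T[2,2] 'b' = {T1}  orig:{}
  T[0,1] 'aa' = ∅
  T[1,2] 'ab' = {A,B,S}
  T[0,2] 'aab' = {S}

Original NTs in T[0,2] deriving "aab": ["S"]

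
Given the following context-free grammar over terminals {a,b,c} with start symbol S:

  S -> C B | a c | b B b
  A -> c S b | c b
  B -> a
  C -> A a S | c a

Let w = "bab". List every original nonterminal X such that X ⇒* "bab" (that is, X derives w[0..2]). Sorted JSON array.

CNF form of G:
  S -> C B | T1 X5 | T2 T0
  A -> T0 T1 | T0 X3
  B -> a
  C -> A X4 | T0 T2
  T0 -> c
  T1 -> b
  T2 -> a
  X3 -> S T1
  X4 -> T2 S
  X5 -> B T1

Fill CYK table bottom-up — only the sub-triangle for w[0..2]:
  cell(0,0) b: {T1}  orig:{}
  cell(1,1) a: {B,T2}  orig:{B}
  cell(2,2) b: {T1}  orig:{}
  cell(0,1) ba: ∅
  cell(1,2) ab: {X5}  orig:{}
  cell(0,2) bab: {S}

Original NTs in T[0,2] deriving "bab": ["S"]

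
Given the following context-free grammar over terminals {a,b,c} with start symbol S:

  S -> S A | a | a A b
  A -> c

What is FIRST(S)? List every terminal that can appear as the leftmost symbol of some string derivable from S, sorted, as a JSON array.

Compute FIRST by fixpoint:
iter 1:
  A via A→c: +{c}
  S via S→a: +{a}
  FIRST(S)={a}  FIRST(A)={c}
iter 2: (no change)
  FIRST(S)={a}  FIRST(A)={c}

FIRST(S) = ["a"]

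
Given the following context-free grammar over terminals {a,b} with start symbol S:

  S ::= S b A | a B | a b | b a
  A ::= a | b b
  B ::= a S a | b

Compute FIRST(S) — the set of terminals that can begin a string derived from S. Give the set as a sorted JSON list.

FIRST iteration:
round 1:
  A via A→a: +{a}
  A via A→b b: +{b}
  B via B→a S a: +{a}
  B via B→b: +{b}
  S via S→a B: +{a}
  S via S→b a: +{b}
  S: {a,b}  A: {a,b}  B: {a,b}
round 2: — fixpoint
  S: {a,b}  A: {a,b}  B: {a,b}

FIRST(S) = ["a", "b"]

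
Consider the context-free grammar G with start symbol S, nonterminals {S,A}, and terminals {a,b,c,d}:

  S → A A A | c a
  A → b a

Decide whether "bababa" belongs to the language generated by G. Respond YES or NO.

Convert to CNF:
  S -> A X3 | T2 T1
  A -> T0 T1
  T0 -> b
  T1 -> a
  T2 -> c
  X3 -> A A

Fill CYK table bottom-up:
  [0..0]={T0}  "b"  orig:{}
  [1..1]={T1}  "a"  orig:{}
  [2..2]={T0}  "b"  orig:{}
  [3..3]={T1}  "a"  orig:{}
  [4..4]={T0}  "b"  orig:{}
  [5..5]={T1}  "a"  orig:{}
  [0..1]={A}  "ba"
  [1..2]=∅  "ab"
  [2..3]={A}  "ba"
  [3..4]=∅  "ab"
  [4..5]={A}  "ba"
  [0..2]=∅  "bab"
  [1..3]=∅  "aba"
  [2..4]=∅  "bab"
  [3..5]=∅  "aba"
  [0..3]={X3}  "baba"  orig:{}
  [1..4]=∅  "abab"
  [2..5]={X3}  "baba"  orig:{}
  [0..4]=∅  "babab"
  [1..5]=∅  "ababa"
  [0..5]={S}  "bababa"

S ∈ T[0,5] ⇒ YES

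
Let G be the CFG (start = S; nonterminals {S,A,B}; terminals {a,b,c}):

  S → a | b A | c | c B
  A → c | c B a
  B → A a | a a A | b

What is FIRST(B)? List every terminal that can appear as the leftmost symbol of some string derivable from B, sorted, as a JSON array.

Compute FIRST by fixpoint:
[1]
  A via A→c: +{c}
  B via B→A a: +{c}
  B via B→a a A: +{a}
  B via B→b: +{b}
  S via S→a: +{a}
  S via S→b A: +{b}
  S via S→c: +{c}
  FIRST[S]={a,b,c}  FIRST[A]={c}  FIRST[B]={a,b,c}
[2] (no change)
  FIRST[S]={a,b,c}  FIRST[A]={c}  FIRST[B]={a,b,c}

FIRST(B) = ["a", "b", "c"]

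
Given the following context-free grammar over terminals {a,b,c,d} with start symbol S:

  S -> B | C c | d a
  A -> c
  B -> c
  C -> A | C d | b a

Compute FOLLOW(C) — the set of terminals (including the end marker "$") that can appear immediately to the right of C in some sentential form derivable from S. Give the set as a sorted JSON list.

FIRST sets, iterate to fixpoint:
iter 1:
  A via A→c: +{c}
  B via B→c: +{c}
  C via C→A: +{c}
  C via C→b a: +{b}
  S via S→B: +{c}
  S via S→C c: +{b}
  S via S→d a: +{d}
  FIRST(S)={b,c,d}  FIRST(A)={c}  FIRST(B)={c}  FIRST(C)={b,c}
iter 2: done
  FIRST(S)={b,c,d}  FIRST(A)={c}  FIRST(B)={c}  FIRST(C)={b,c}

FOLLOW iteration:
FOLLOW(S) := {$}
pass 1:
  C→C d: FOLLOW(C) ⊇ FIRST(d) = {d}; new: +{d}
  S→B: FOLLOW(B) ⊇ FOLLOW(S) ⊇ {$}; new: +{$}
  S→C c: FOLLOW(C) ⊇ FIRST(c) = {c}; new: +{c}
  FOLLOW(S)={$}  FOLLOW(A)={}  FOLLOW(B)={$}  FOLLOW(C)={c,d}
pass 2:
  C→A: FOLLOW(A) ⊇ FOLLOW(C) ⊇ {c,d}; new: +{c,d}
  FOLLOW(S)={$}  FOLLOW(A)={c,d}  FOLLOW(B)={$}  FOLLOW(C)={c,d}
pass 3: — fixpoint
  FOLLOW(S)={$}  FOLLOW(A)={c,d}  FOLLOW(B)={$}  FOLLOW(C)={c,d}

FOLLOW(C) = ["c", "d"]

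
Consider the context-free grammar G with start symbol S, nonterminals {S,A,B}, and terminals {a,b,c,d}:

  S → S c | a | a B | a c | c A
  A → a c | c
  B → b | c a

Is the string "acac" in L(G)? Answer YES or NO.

CNF form of G:
  S -> S T1 | T0 B | T0 T1 | T1 A | a
  A -> T0 T1 | c
  B -> T1 T0 | b
  T0 -> a
  T1 -> c

CYK fill:
  [0..0]={S,T0}  "a"  orig:{S}
  [1..1]={A,T1}  "c"  orig:{A}
  [2..2]={S,T0}  "a"  orig:{S}
  [3..3]={A,T1}  "c"  orig:{A}
  [0..1]={A,S}  "ac"
  [1..2]={B}  "ca"
  [2..3]={A,S}  "ac"
  [0..2]={S}  "aca"
  [1..3]={S}  "cac"
  [0..3]={S}  "acac"

S ∈ T[0,3] ⇒ YES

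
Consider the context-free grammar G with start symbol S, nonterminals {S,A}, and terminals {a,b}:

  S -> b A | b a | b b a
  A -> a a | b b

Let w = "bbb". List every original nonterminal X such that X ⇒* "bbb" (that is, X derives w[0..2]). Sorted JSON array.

CNF form of G:
  S -> T1 A | T1 T0 | T1 X2
  A -> T0 T0 | T1 T1
  T0 -> a
  T1 -> b
  X2 -> T1 T0

CYK fill (cells [i..j] with 0 ≤ i ≤ j ≤ 2 only):
  T[0,0] 'b' = {T1}  orig:{}
  T[1,1] 'b' = {T1}  orig:{}
  T[2,2] 'b' = {T1}  orig:{}
  T[0,1] 'bb' = {A}
  T[1,2] 'bb' = {A}
  T[0,2] 'bbb' = {S}

Original NTs in T[0,2] deriving "bbb": ["S"]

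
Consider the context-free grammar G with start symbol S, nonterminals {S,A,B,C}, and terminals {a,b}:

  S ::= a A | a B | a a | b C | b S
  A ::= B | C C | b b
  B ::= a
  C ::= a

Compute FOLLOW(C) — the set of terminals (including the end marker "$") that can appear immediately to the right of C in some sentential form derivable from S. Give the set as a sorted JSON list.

FIRST sets, iterate to fixpoint:
iter 1:
  A via A→b b: +{b}
  B via B→a: +{a}
  C via C→a: +{a}
  S via S→a A: +{a}
  S via S→b C: +{b}
  FIRST(S)={a,b}  FIRST(A)={b}  FIRST(B)={a}  FIRST(C)={a}
iter 2:
  A via A→B: +{a}
  FIRST(S)={a,b}  FIRST(A)={a,b}  FIRST(B)={a}  FIRST(C)={a}
iter 3: done
  FIRST(S)={a,b}  FIRST(A)={a,b}  FIRST(B)={a}  FIRST(C)={a}

FOLLOW iteration:
FOLLOW(S) := {$}
pass 1:
  A→C C: FOLLOW(C) ⊇ FIRST(C) = {a}; new: +{a}
  S→a A: FOLLOW(A) ⊇ FOLLOW(S) ⊇ {$}; new: +{$}
  S→a B: FOLLOW(B) ⊇ FOLLOW(S) ⊇ {$}; new: +{$}
  S→b C: FOLLOW(C) ⊇ FOLLOW(S) ⊇ {$}; new: +{$}
  S: {$}  A: {$}  B: {$}  C: {$,a}
pass 2: (stable)
  S: {$}  A: {$}  B: {$}  C: {$,a}

FOLLOW(C) = ["$", "a"]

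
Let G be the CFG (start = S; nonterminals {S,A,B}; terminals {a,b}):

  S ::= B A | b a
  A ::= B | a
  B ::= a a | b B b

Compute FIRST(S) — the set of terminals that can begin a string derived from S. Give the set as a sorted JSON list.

FIRST iteration:
iter 1:
  A via A→a: +{a}
  B via B→a a: +{a}
  B via B→b B b: +{b}
  S via S→B A: +{a,b}
  FIRST[S]={a,b}  FIRST[A]={a}  FIRST[B]={a,b}
iter 2:
  A via A→B: +{b}
  FIRST[S]={a,b}  FIRST[A]={a,b}  FIRST[B]={a,b}
iter 3: (no change)
  FIRST[S]={a,b}  FIRST[A]={a,b}  FIRST[B]={a,b}

FIRST(S) = ["a", "b"]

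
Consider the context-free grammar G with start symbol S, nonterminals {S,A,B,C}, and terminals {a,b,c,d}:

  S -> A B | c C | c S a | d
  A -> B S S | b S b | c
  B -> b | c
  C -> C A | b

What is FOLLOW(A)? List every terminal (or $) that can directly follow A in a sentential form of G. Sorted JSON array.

FIRST iteration:
round 1:
  A via A→b S b: +{b}
  A via A→c: +{c}
  B via B→b: +{b}
  B via B→c: +{c}
  C via C→b: +{b}
  S via S→A B: +{b,c}
  S via S→d: +{d}
  FIRST(S)={b,c,d}  FIRST(A)={b,c}  FIRST(B)={b,c}  FIRST(C)={b}
round 2: done
  FIRST(S)={b,c,d}  FIRST(A)={b,c}  FIRST(B)={b,c}  FIRST(C)={b}

FOLLOW iteration:
initialize: $ ∈ FOLLOW(S)
round 1:
  A→B S S: FOLLOW(B) ⊇ FIRST(S) = {b,c,d}; new: +{b,c,d}
  A→B S S: FOLLOW(S) ⊇ FIRST(S) = {b,c,d}; new: +{b,c,d}
  C→C A: FOLLOW(C) ⊇ FIRST(A) = {b,c}; new: +{b,c}
  C→C A: FOLLOW(A) ⊇ FOLLOW(C) ⊇ {b,c}; new: +{b,c}
  S→A B: FOLLOW(B) ⊇ FOLLOW(S) ⊇ {$,b,c,d}; new: +{$}
  S→c C: FOLLOW(C) ⊇ FOLLOW(S) ⊇ {$,b,c,d}; new: +{$,d}
  S→c S a: FOLLOW(S) ⊇ FIRST(a) = {a}; new: +{a}
  S: {$,a,b,c,d}  A: {b,c}  B: {$,b,c,d}  C: {$,b,c,d}
round 2:
  C→C A: FOLLOW(A) ⊇ FOLLOW(C) ⊇ {$,b,c,d}; new: +{$,d}
  S→A B: FOLLOW(B) ⊇ FOLLOW(S) ⊇ {$,a,b,c,d}; new: +{a}
  S→c C: FOLLOW(C) ⊇ FOLLOW(S) ⊇ {$,a,b,c,d}; new: +{a}
  S: {$,a,b,c,d}  A: {$,b,c,d}  B: {$,a,b,c,d}  C: {$,a,b,c,d}
round 3:
  C→C A: FOLLOW(A) ⊇ FOLLOW(C) ⊇ {$,a,b,c,d}; new: +{a}
  S: {$,a,b,c,d}  A: {$,a,b,c,d}  B: {$,a,b,c,d}  C: {$,a,b,c,d}
round 4: done
  S: {$,a,b,c,d}  A: {$,a,b,c,d}  B: {$,a,b,c,d}  C: {$,a,b,c,d}

FOLLOW(A) = ["$", "a", "b", "c", "d"]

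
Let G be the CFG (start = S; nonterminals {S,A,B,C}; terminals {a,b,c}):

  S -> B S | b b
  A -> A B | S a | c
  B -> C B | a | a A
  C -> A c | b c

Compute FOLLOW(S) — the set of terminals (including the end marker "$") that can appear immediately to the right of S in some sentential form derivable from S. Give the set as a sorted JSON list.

FIRST iteration:
pass 1:
  A via A→c: +{c}
  B via B→a: +{a}
  C via C→A c: +{c}
  C via C→b c: +{b}
  S via S→B S: +{a}
  S via S→b b: +{b}
  S: {a,b}  A: {c}  B: {a}  C: {b,c}
pass 2:
  A via A→S a: +{a,b}
  B via B→C B: +{b,c}
  C via C→A c: +{a}
  S via S→B S: +{c}
  S: {a,b,c}  A: {a,b,c}  B: {a,b,c}  C: {a,b,c}
pass 3: (stable)
  S: {a,b,c}  A: {a,b,c}  B: {a,b,c}  C: {a,b,c}

FOLLOW iteration:
FOLLOW(S) := {$}
pass 1:
  A→A B: FOLLOW(A) ⊇ FIRST(B) = {a,b,c}; new: +{a,b,c}
  A→A B: FOLLOW(B) ⊇ FOLLOW(A) ⊇ {a,b,c}; new: +{a,b,c}
  A→S a: FOLLOW(S) ⊇ FIRST(a) = {a}; new: +{a}
  B→C B: FOLLOW(C) ⊇ FIRST(B) = {a,b,c}; new: +{a,b,c}
  FOLLOW(S)={$,a}  FOLLOW(A)={a,b,c}  FOLLOW(B)={a,b,c}  FOLLOW(C)={a,b,c}
pass 2: (no change)
  FOLLOW(S)={$,a}  FOLLOW(A)={a,b,c}  FOLLOW(B)={a,b,c}  FOLLOW(C)={a,b,c}

FOLLOW(S) = ["$", "a"]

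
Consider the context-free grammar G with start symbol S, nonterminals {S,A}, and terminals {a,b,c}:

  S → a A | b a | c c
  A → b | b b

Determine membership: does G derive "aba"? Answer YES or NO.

CNF form of G:
  S -> T0 T1 | T1 A | T2 T2
  A -> T0 T0 | b
  T0 -> b
  T1 -> a
  T2 -> c

CYK fill:
  cell(0,0) a: {T1}  orig:{}
  cell(1,1) b: {A,T0}  orig:{A}
  cell(2,2) a: {T1}  orig:{}
  cell(0,1) ab: {S}
  cell(1,2) ba: {S}
  cell(0,2) aba: ∅

S ∉ T[0,2] ⇒ NO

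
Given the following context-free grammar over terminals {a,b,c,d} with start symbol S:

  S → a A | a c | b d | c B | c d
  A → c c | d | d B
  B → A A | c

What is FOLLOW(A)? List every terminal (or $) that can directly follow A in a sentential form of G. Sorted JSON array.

FIRST iteration:
iter 1:
  A via A→c c: +{c}
  A via A→d: +{d}
  B via B→A A: +{c,d}
  S via S→a A: +{a}
  S via S→b d: +{b}
  S via S→c B: +{c}
  S: {a,b,c}  A: {c,d}  B: {c,d}
iter 2: (no change)
  S: {a,b,c}  A: {c,d}  B: {c,d}

FOLLOW iteration:
initialize: $ ∈ FOLLOW(S)
round 1:
  B→A A: FOLLOW(A) ⊇ FIRST(A) = {c,d}; new: +{c,d}
  S→a A: FOLLOW(A) ⊇ FOLLOW(S) ⊇ {$}; new: +{$}
  S→c B: FOLLOW(B) ⊇ FOLLOW(S) ⊇ {$}; new: +{$}
  S: {$}  A: {$,c,d}  B: {$}
round 2:
  A→d B: FOLLOW(B) ⊇ FOLLOW(A) ⊇ {$,c,d}; new: +{c,d}
  S: {$}  A: {$,c,d}  B: {$,c,d}
round 3: (stable)
  S: {$}  A: {$,c,d}  B: {$,c,d}

FOLLOW(A) = ["$", "c", "d"]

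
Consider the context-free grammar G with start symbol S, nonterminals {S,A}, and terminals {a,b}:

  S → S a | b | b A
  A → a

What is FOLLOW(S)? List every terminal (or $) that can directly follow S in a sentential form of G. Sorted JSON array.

FIRST iteration:
pass 1:
  A via A→a: +{a}
  S via S→b: +{b}
  S: {b}  A: {a}
pass 2: (no change)
  S: {b}  A: {a}

FOLLOW iteration:
seed FOLLOW(S) with $
[1]
  S→S a: FOLLOW(S) ⊇ FIRST(a) = {a}; new: +{a}
  S→b A: FOLLOW(A) ⊇ FOLLOW(S) ⊇ {$,a}; new: +{$,a}
  FOLLOW(S)={$,a}  FOLLOW(A)={$,a}
[2] (no change)
  FOLLOW(S)={$,a}  FOLLOW(A)={$,a}

FOLLOW(S) = ["$", "a"]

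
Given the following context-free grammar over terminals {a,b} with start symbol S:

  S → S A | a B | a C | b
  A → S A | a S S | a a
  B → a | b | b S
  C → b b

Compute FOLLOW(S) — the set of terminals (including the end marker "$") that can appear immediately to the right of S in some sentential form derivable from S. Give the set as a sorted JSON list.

Compute FIRST by fixpoint:
pass 1:
  A via A→a S S: +{a}
  B via B→a: +{a}
  B via B→b: +{b}
  C via C→b b: +{b}
  S via S→a B: +{a}
  S via S→b: +{b}
  S: {a,b}  A: {a}  B: {a,b}  C: {b}
pass 2:
  A via A→S A: +{b}
  S: {a,b}  A: {a,b}  B: {a,b}  C: {b}
pass 3: — fixpoint
  S: {a,b}  A: {a,b}  B: {a,b}  C: {b}

FOLLOW iteration:
initialize: $ ∈ FOLLOW(S)
round 1:
  A→S A: FOLLOW(S) ⊇ FIRST(A) = {a,b}; new: +{a,b}
  S→S A: FOLLOW(A) ⊇ FOLLOW(S) ⊇ {$,a,b}; new: +{$,a,b}
  S→a B: FOLLOW(B) ⊇ FOLLOW(S) ⊇ {$,a,b}; new: +{$,a,b}
  S→a C: FOLLOW(C) ⊇ FOLLOW(S) ⊇ {$,a,b}; new: +{$,a,b}
  S: {$,a,b}  A: {$,a,b}  B: {$,a,b}  C: {$,a,b}
round 2: (stable)
  S: {$,a,b}  A: {$,a,b}  B: {$,a,b}  C: {$,a,b}

FOLLOW(S) = ["$", "a", "b"]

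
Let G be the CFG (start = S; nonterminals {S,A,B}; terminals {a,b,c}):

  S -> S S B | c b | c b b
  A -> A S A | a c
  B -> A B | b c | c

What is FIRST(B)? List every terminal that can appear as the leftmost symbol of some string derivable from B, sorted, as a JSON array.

FIRST sets, iterate to fixpoint:
[1]
  A via A→a c: +{a}
  B via B→A B: +{a}
  B via B→b c: +{b}
  B via B→c: +{c}
  S via S→c b: +{c}
  FIRST[S]={c}  FIRST[A]={a}  FIRST[B]={a,b,c}
[2] (stable)
  FIRST[S]={c}  FIRST[A]={a}  FIRST[B]={a,b,c}

FIRST(B) = ["a", "b", "c"]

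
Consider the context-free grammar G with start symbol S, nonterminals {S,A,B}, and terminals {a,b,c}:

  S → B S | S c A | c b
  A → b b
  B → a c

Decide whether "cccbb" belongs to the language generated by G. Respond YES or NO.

CNF form of G:
  S -> B S | S X3 | T2 T0
  A -> T0 T0
  B -> T1 T2
  T0 -> b
  T1 -> a
  T2 -> c
  X3 -> T2 A

CYK fill:
  cell(0,0) c: {T2}  orig:{}
  cell(1,1) c: {T2}  orig:{}
  cell(2,2) c: {T2}  orig:{}
  cell(3,3) b: {T0}  orig:{}
  cell(4,4) b: {T0}  orig:{}
  cell(0,1) cc: ∅
  cell(1,2) cc: ∅
  cell(2,3) cb: {S}
  cell(3,4) bb: {A}
  cell(0,2) ccc: ∅
  cell(1,3) ccb: ∅
  cell(2,4) cbb: {X3}  orig:{}
  cell(0,3) cccb: ∅
  cell(1,4) ccbb: ∅
  cell(0,4) cccbb: ∅

S ∉ T[0,4] ⇒ NO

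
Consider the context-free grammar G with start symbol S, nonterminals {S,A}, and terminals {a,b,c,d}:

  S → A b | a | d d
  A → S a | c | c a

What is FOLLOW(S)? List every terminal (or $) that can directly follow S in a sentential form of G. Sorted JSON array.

FIRST iteration:
pass 1:
  A via A→c: +{c}
  S via S→A b: +{c}
  S via S→a: +{a}
  S via S→d d: +{d}
  FIRST[S]={a,c,d}  FIRST[A]={c}
pass 2:
  A via A→S a: +{a,d}
  FIRST[S]={a,c,d}  FIRST[A]={a,c,d}
pass 3: done
  FIRST[S]={a,c,d}  FIRST[A]={a,c,d}

FOLLOW sets:
initialize: $ ∈ FOLLOW(S)
pass 1:
  A→S a: FOLLOW(S) ⊇ FIRST(a) = {a}; new: +{a}
  S→A b: FOLLOW(A) ⊇ FIRST(b) = {b}; new: +{b}
  S: {$,a}  A: {b}
pass 2: done
  S: {$,a}  A: {b}

FOLLOW(S) = ["$", "a"]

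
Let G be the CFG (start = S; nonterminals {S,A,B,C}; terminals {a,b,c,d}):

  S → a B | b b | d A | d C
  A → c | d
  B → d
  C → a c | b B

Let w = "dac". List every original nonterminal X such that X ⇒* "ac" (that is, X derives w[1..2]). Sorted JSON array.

CNF form of G:
  S -> T0 B | T2 T2 | T3 A | T3 C
  A -> c | d
  B -> d
  C -> T0 T1 | T2 B
  T0 -> a
  T1 -> c
  T2 -> b
  T3 -> d

CYK fill (cells [i..j] with 1 ≤ i ≤ j ≤ 2 only):
  T[1,1] 'a' = {T0}  orig:{}
  T[2,2] 'c' = {A,T1}  orig:{A}
  T[1,2] 'ac' = {C}

Original NTs in T[1,2] deriving "ac": ["C"]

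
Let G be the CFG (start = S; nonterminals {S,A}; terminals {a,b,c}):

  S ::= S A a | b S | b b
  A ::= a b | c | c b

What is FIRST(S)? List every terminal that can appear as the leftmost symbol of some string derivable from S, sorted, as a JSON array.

Compute FIRST by fixpoint:
round 1:
  A via A→a b: +{a}
  A via A→c: +{c}
  S via S→b S: +{b}
  FIRST(S)={b}  FIRST(A)={a,c}
round 2: (no change)
  FIRST(S)={b}  FIRST(A)={a,c}

FIRST(S) = ["b"]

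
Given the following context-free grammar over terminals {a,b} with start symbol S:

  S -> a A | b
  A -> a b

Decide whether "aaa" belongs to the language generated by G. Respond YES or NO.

Convert to CNF:
  S -> T0 A | b
  A -> T0 T1
  T0 -> a
  T1 -> b

Fill CYK table bottom-up:
  [0..0]={T0}  "a"  orig:{}
  [1..1]={T0}  "a"  orig:{}
  [2..2]={T0}  "a"  orig:{}
  [0..1]=∅  "aa"
  [1..2]=∅  "aa"
  [0..2]=∅  "aaa"

S ∉ T[0,2] ⇒ NO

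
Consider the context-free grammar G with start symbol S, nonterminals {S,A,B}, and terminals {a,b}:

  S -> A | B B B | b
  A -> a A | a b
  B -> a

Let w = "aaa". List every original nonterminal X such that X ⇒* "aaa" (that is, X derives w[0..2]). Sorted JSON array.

CNF form of G:
  S -> B X2 | T0 A | T0 T1 | b
  A -> T0 A | T0 T1
  B -> a
  T0 -> a
  T1 -> b
  X2 -> B B

CYK fill, restricted to cells inside w[0..2]:
  cell(0,0) a: {B,T0}  orig:{B}
  cell(1,1) a: {B,T0}  orig:{B}
  cell(2,2) a: {B,T0}  orig:{B}
  cell(0,1) aa: {X2}  orig:{}
  cell(1,2) aa: {X2}  orig:{}
  cell(0,2) aaa: {S}

Original NTs in T[0,2] deriving "aaa": ["S"]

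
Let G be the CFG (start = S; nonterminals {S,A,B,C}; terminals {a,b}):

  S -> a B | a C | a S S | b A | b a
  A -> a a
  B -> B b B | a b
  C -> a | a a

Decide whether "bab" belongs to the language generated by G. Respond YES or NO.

CNF form of G:
  S -> T0 B | T0 C | T0 X3 | T1 A | T1 T0
  A -> T0 T0
  B -> B X2 | T0 T1
  C -> T0 T0 | a
  T0 -> a
  T1 -> b
  X2 -> T1 B
  X3 -> S S

CYK fill:
  cell(0,0) b: {T1}  orig:{}
  cell(1,1) a: {C,T0}  orig:{C}
  cell(2,2) b: {T1}  orig:{}
  cell(0,1) ba: {S}
  cell(1,2) ab: {B}
  cell(0,2) bab: {X2}  orig:{}

S ∉ T[0,2] ⇒ NO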